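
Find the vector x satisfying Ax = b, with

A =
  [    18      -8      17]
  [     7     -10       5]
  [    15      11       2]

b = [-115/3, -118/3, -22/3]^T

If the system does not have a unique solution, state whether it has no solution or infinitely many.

Row-reduce the augmented matrix:
R1 ← R1 / (18).
R2 ← R2 − 7·R1.
R3 ← R3 − 15·R1.
R2 ← R2 / (-62/9).
R1 ← R1 + 4/9·R2.
R3 ← R3 − 53/3·R2.
R3 ← R3 / (-2021/124).
R1 ← R1 − 65/62·R3.
R2 ← R2 − 29/124·R3.
Reading off the reduced rows gives x_1 = -3, x_2 = 3, x_3 = 7/3.

x_1 = -3, x_2 = 3, x_3 = 7/3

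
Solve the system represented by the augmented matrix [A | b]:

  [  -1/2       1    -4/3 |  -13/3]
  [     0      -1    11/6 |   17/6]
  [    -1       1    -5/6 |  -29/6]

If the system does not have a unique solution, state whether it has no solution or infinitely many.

no solution

Row-reduce:
R1 ← R1 / (-1/2).
R3 ← R3 + 1·R1.
R2 ← R2 / (-1).
R1 ← R1 + 2·R2.
R3 ← R3 + 1·R2.
Row 3 reduces to 0 = 1, a contradiction. The system is inconsistent.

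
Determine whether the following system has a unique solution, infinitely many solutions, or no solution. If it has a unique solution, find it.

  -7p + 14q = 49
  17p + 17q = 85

p = 1, q = 4

Row-reduce the augmented matrix:
R1 ← R1 / (-7).
R2 ← R2 − 17·R1.
R2 ← R2 / (51).
R1 ← R1 + 2·R2.
Reading off the reduced rows gives p = 1, q = 4.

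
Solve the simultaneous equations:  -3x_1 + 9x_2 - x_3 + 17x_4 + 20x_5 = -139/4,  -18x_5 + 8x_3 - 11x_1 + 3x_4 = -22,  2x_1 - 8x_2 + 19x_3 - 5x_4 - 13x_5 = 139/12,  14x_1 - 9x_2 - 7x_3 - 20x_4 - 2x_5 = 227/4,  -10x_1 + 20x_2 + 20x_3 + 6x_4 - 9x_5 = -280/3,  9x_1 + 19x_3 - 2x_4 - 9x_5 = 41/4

x_1 = 3, x_2 = -8/3, x_3 = -5/4, x_4 = 1, x_5 = -1

Row-reduce the augmented matrix:
R1 ← R1 / (-3).
R2 ← R2 + 11·R1.
R3 ← R3 − 2·R1.
R4 ← R4 − 14·R1.
R5 ← R5 + 10·R1.
R6 ← R6 − 9·R1.
R2 ← R2 / (-33).
R1 ← R1 + 3·R2.
R3 ← R3 + 2·R2.
R4 ← R4 − 33·R2.
R5 ← R5 + 10·R2.
R6 ← R6 − 27·R2.
R3 ← R3 / (1745/99).
R1 ← R1 + 8/11·R3.
R2 ← R2 + 35/99·R3.
R5 ← R5 − 1960/99·R3.
R6 ← R6 − 281/11·R3.
Swap R4 and R5.
R4 ← R4 / (-15300/349).
R1 ← R1 − 239/1745·R4.
R2 ← R2 − 697/349·R4.
R3 ← R3 − 983/1745·R4.
R6 ← R6 + 24318/1745·R4.
Swap R5 and R6.
R5 ← R5 / (-63249/4250).
R1 ← R1 − 130661/76500·R5.
R2 ← R2 − 359/900·R5.
R3 ← R3 + 28183/76500·R5.
R4 ← R4 − 19049/15300·R5.
R6 reduces to 0 = 0, so the extra equation is consistent.
Reading off the reduced rows gives x_1 = 3, x_2 = -8/3, x_3 = -5/4, x_4 = 1, x_5 = -1.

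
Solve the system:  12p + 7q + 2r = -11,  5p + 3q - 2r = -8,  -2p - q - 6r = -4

no solution

Row-reduce:
R1 ← R1 / (12).
R2 ← R2 − 5·R1.
R3 ← R3 + 2·R1.
R2 ← R2 / (1/12).
R1 ← R1 − 7/12·R2.
R3 ← R3 − 1/6·R2.
Row 3 reduces to 0 = 1, a contradiction. The system is inconsistent.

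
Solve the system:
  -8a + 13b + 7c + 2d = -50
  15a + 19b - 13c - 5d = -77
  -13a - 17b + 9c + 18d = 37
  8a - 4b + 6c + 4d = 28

Row-reduce the augmented matrix:
R1 ← R1 / (-8).
R2 ← R2 − 15·R1.
R3 ← R3 + 13·R1.
R4 ← R4 − 8·R1.
R2 ← R2 / (347/8).
R1 ← R1 + 13/8·R2.
R3 ← R3 + 305/8·R2.
R4 ← R4 − 9·R2.
R3 ← R3 / (-786/347).
R1 ← R1 + 302/347·R3.
R2 ← R2 − 1/347·R3.
R4 ← R4 − 4502/347·R3.
R4 ← R4 / (11063/131).
R1 ← R1 + 726/131·R4.
R2 ← R2 + 3/262·R4.
R3 ← R3 + 1579/262·R4.
Reading off the reduced rows gives a = 1, b = -4, c = 2, d = -2.

a = 1, b = -4, c = 2, d = -2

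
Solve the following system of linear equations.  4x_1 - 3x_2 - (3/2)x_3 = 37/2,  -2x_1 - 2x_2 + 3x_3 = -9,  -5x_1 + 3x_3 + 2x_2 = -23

Row-reduce:
R1 ← R1 / (4).
R2 ← R2 + 2·R1.
R3 ← R3 + 5·R1.
R2 ← R2 / (-7/2).
R1 ← R1 + 3/4·R2.
R3 ← R3 + 7/4·R2.
Rank is 2 with 3 unknowns, leaving x_3 free.

infinitely many solutions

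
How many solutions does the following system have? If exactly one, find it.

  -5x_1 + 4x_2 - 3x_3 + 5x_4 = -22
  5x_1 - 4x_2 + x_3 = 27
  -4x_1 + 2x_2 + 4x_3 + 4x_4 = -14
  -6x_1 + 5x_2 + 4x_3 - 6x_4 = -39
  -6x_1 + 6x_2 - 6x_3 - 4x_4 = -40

Row-reduce the augmented matrix:
R1 ← R1 / (-5).
R2 ← R2 − 5·R1.
R3 ← R3 + 4·R1.
R4 ← R4 + 6·R1.
R5 ← R5 + 6·R1.
Swap R2 and R3.
R2 ← R2 / (-6/5).
R1 ← R1 + 4/5·R2.
R4 ← R4 − 1/5·R2.
R5 ← R5 − 6/5·R2.
R3 ← R3 / (-2).
R1 ← R1 + 11/3·R3.
R2 ← R2 + 16/3·R3.
R4 ← R4 − 26/3·R3.
R5 ← R5 − 4·R3.
R4 ← R4 / (29/3).
R1 ← R1 + 61/6·R4.
R2 ← R2 + 40/3·R4.
R3 ← R3 + 5/2·R4.
R5 reduces to 0 = 0, so the extra equation is consistent.
Reading off the reduced rows gives x_1 = 3, x_2 = -3, x_3 = 0, x_4 = 1.

x_1 = 3, x_2 = -3, x_3 = 0, x_4 = 1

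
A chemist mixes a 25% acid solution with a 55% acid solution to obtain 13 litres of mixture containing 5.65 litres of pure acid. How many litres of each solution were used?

Let a = litres of solution A, b = litres of solution B.
  a + b = 13
  (1/4)a + (11/20)b = 113/20
From equation 1: a = 13 − b.
Substitute into equation 2 and solve: b = 8.
Then a = 5.

litres of solution A: 5, litres of solution B: 8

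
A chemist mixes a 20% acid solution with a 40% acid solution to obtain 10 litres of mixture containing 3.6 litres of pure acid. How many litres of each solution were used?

Let a = litres of solution A, b = litres of solution B.
  a + b = 10
  (1/5)a + (2/5)b = 18/5
From equation 1: a = 10 − b.
Substitute into equation 2 and solve: b = 8.
Then a = 2.

litres of solution A: 2, litres of solution B: 8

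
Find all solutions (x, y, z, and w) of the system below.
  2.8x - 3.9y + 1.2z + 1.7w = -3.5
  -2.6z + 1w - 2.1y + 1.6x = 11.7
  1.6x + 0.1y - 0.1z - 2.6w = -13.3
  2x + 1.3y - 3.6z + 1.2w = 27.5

Row-reduce the augmented matrix:
R1 ← R1 / (14/5).
R2 ← R2 − 8/5·R1.
R3 ← R3 − 8/5·R1.
R4 ← R4 − 2·R1.
R2 ← R2 / (9/70).
R1 ← R1 + 39/28·R2.
R3 ← R3 − 163/70·R2.
R4 ← R4 − 143/35·R2.
R3 ← R3 / (1057/18).
R1 ← R1 + 211/6·R3.
R2 ← R2 + 230/9·R3.
R4 ← R4 − 4498/45·R3.
R4 ← R4 / (319097/52850).
R1 ← R1 + 32387/21140·R4.
R2 ← R2 + 1646/1057·R4.
R3 ← R3 + 368/5285·R4.
Reading off the reduced rows gives x = 1, y = 3, z = -4, w = 6.

x = 1, y = 3, z = -4, w = 6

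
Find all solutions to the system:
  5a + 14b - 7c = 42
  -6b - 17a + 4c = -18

Row-reduce:
R1 ← R1 / (5).
R2 ← R2 + 17·R1.
R2 ← R2 / (208/5).
R1 ← R1 − 14/5·R2.
Rank is 2 with 3 unknowns, leaving c free.

infinitely many solutions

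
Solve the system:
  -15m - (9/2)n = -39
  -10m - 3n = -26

Row-reduce:
R1 ← R1 / (-15).
R2 ← R2 + 10·R1.
Rank is 1 with 2 unknowns, leaving n free.

infinitely many solutions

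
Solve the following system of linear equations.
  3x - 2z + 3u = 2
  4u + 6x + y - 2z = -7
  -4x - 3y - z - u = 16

Row-reduce:
R1 ← R1 / (3).
R2 ← R2 − 6·R1.
R3 ← R3 + 4·R1.
R3 ← R3 + 3·R2.
R3 ← R3 / (7/3).
R1 ← R1 + 2/3·R3.
R2 ← R2 − 2·R3.
Rank is 3 with 4 unknowns, leaving u free.

infinitely many solutions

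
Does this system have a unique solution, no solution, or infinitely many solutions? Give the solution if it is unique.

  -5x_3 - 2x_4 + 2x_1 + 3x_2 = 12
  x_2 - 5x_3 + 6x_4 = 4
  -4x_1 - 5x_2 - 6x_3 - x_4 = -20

infinitely many solutions

Row-reduce:
R1 ← R1 / (2).
R3 ← R3 + 4·R1.
R1 ← R1 − 3/2·R2.
R3 ← R3 − 1·R2.
R3 ← R3 / (-11).
R1 ← R1 − 5·R3.
R2 ← R2 + 5·R3.
Rank is 3 with 4 unknowns, leaving x_4 free.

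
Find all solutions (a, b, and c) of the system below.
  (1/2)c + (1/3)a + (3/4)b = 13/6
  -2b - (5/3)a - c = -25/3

Row-reduce:
R1 ← R1 / (1/3).
R2 ← R2 + 5/3·R1.
R2 ← R2 / (7/4).
R1 ← R1 − 9/4·R2.
Rank is 2 with 3 unknowns, leaving c free.

infinitely many solutions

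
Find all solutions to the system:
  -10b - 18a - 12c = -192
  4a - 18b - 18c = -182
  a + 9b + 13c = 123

a = 4, b = 6, c = 5

Row-reduce the augmented matrix:
R1 ← R1 / (-18).
R2 ← R2 − 4·R1.
R3 ← R3 − 1·R1.
R2 ← R2 / (-182/9).
R1 ← R1 − 5/9·R2.
R3 ← R3 − 76/9·R2.
R3 ← R3 / (337/91).
R1 ← R1 − 9/91·R3.
R2 ← R2 − 93/91·R3.
Reading off the reduced rows gives a = 4, b = 6, c = 5.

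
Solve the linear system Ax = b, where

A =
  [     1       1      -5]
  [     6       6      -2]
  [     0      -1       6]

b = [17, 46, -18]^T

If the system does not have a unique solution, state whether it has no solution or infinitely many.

x_1 = 1, x_2 = 6, x_3 = -2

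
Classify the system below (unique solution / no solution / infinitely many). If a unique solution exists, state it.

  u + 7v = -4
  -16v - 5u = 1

From equation 1: u = -4 − 7·v.
Substitute into equation 2 and solve: v = -1.
Then u = 3.

u = 3, v = -1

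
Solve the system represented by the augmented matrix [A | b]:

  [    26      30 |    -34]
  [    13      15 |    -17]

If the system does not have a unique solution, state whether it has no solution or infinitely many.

infinitely many solutions

Row-reduce:
R1 ← R1 / (26).
R2 ← R2 − 13·R1.
Rank is 1 with 2 unknowns, leaving x_2 free.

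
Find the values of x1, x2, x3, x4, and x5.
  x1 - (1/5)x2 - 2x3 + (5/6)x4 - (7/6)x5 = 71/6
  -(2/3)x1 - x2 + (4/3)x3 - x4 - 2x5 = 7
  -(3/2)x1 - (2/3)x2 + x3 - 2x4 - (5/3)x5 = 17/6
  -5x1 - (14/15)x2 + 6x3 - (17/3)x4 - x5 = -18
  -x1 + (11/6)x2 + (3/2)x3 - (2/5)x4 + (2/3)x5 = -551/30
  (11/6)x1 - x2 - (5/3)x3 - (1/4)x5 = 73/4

Row-reduce the augmented matrix:
R2 ← R2 + 2/3·R1.
R3 ← R3 + 3/2·R1.
R4 ← R4 + 5·R1.
R5 ← R5 + 1·R1.
R6 ← R6 − 11/6·R1.
R2 ← R2 / (-17/15).
R1 ← R1 + 1/5·R2.
R3 ← R3 + 29/30·R2.
R4 ← R4 + 29/15·R2.
R5 ← R5 − 49/30·R2.
R6 ← R6 + 19/30·R2.
R3 ← R3 / (-2).
R1 ← R1 + 2·R3.
R4 ← R4 + 4·R3.
R5 ← R5 + 1/2·R3.
R6 ← R6 − 2·R3.
Swap R4 and R5.
R4 ← R4 / (-467/4080).
R1 ← R1 − 785/612·R4.
R2 ← R2 − 20/51·R4.
R3 ← R3 − 227/1224·R4.
R6 ← R6 + 505/306·R4.
Swap R5 and R6.
R5 ← R5 / (1068365/16812).
R1 ← R1 + 198212/4203·R5.
R2 ← R2 + 16925/1401·R5.
R3 ← R3 + 26683/4203·R5.
R4 ← R4 − 17305/467·R5.
R6 reduces to 0 = 0, so the extra equation is consistent.
Reading off the reduced rows gives x1 = 5, x2 = -5, x3 = -2, x4 = -2, x5 = -3.

x1 = 5, x2 = -5, x3 = -2, x4 = -2, x5 = -3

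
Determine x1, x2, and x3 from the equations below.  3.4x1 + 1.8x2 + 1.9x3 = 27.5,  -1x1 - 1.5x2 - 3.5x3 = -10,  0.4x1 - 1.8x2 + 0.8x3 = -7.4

x1 = 6, x2 = 5, x3 = -1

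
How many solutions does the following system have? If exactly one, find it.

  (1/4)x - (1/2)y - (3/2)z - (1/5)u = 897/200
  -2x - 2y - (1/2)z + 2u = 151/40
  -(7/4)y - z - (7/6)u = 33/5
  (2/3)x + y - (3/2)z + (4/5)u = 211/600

Row-reduce the augmented matrix:
R1 ← R1 / (1/4).
R2 ← R2 + 2·R1.
R4 ← R4 − 2/3·R1.
R2 ← R2 / (-6).
R1 ← R1 + 2·R2.
R3 ← R3 + 7/4·R2.
R4 ← R4 − 7/3·R2.
R3 ← R3 / (127/48).
R1 ← R1 + 11/6·R3.
R2 ← R2 − 25/12·R3.
R4 ← R4 + 85/36·R3.
R4 ← R4 / (1964/5715).
R1 ← R1 + 3472/1905·R4.
R2 ← R2 − 1798/1905·R4.
R3 ← R3 + 308/635·R4.
Reading off the reduced rows gives x = -2, y = -1, z = -11/4, u = -9/5.

x = -2, y = -1, z = -11/4, u = -9/5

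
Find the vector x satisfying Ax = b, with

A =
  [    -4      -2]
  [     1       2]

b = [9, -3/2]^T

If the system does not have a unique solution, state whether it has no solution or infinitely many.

Row-reduce the augmented matrix:
R1 ← R1 / (-4).
R2 ← R2 − 1·R1.
R2 ← R2 / (3/2).
R1 ← R1 − 1/2·R2.
Reading off the reduced rows gives x_1 = -5/2, x_2 = 1/2.

x_1 = -5/2, x_2 = 1/2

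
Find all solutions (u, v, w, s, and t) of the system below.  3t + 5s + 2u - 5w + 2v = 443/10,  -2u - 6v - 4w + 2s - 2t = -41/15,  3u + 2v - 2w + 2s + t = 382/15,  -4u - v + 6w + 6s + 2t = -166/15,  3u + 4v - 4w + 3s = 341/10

Row-reduce the augmented matrix:
R1 ← R1 / (2).
R2 ← R2 + 2·R1.
R3 ← R3 − 3·R1.
R4 ← R4 + 4·R1.
R5 ← R5 − 3·R1.
R2 ← R2 / (-4).
R1 ← R1 − 1·R2.
R3 ← R3 + 1·R2.
R4 ← R4 − 3·R2.
R5 ← R5 − 1·R2.
R3 ← R3 / (31/4).
R1 ← R1 + 19/4·R3.
R2 ← R2 − 9/4·R3.
R4 ← R4 + 43/4·R3.
R5 ← R5 − 5/4·R3.
R4 ← R4 / (347/31).
R1 ← R1 + 6/31·R4.
R2 ← R2 − 11/31·R4.
R3 ← R3 + 29/31·R4.
R5 ← R5 + 49/31·R4.
R5 ← R5 / (-1091/347).
R1 ← R1 + 169/347·R5.
R2 ← R2 − 252/347·R5.
R3 ← R3 + 65/347·R5.
R4 ← R4 − 110/347·R5.
Reading off the reduced rows gives u = 3, v = 7/5, w = -3, s = 5/2, t = 8/3.

u = 3, v = 7/5, w = -3, s = 5/2, t = 8/3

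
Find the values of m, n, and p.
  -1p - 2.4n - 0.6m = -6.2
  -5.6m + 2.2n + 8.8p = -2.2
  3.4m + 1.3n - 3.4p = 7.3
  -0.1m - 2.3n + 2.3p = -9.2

m = 0, n = 3, p = -1

Row-reduce the augmented matrix:
R1 ← R1 / (-3/5).
R2 ← R2 + 28/5·R1.
R3 ← R3 − 17/5·R1.
R4 ← R4 + 1/10·R1.
R2 ← R2 / (123/5).
R1 ← R1 − 4·R2.
R3 ← R3 + 123/10·R2.
R4 ← R4 + 19/10·R2.
Swap R3 and R4.
R3 ← R3 / (1427/369).
R1 ← R1 + 473/369·R3.
R2 ← R2 − 272/369·R3.
R4 reduces to 0 = 0, so the extra equation is consistent.
Reading off the reduced rows gives m = 0, n = 3, p = -1.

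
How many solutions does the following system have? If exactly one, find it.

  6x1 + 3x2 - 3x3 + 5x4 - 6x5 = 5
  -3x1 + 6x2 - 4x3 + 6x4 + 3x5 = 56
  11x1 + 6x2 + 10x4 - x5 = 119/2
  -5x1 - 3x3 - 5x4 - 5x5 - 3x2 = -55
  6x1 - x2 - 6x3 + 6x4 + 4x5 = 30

no solution

Row-reduce:
R1 ← R1 / (6).
R2 ← R2 + 3·R1.
R3 ← R3 − 11·R1.
R4 ← R4 + 5·R1.
R5 ← R5 − 6·R1.
R2 ← R2 / (15/2).
R1 ← R1 − 1/2·R2.
R3 ← R3 − 1/2·R2.
R4 ← R4 + 1/2·R2.
R5 ← R5 + 4·R2.
R3 ← R3 / (88/15).
R1 ← R1 + 2/15·R3.
R2 ← R2 + 11/15·R3.
R4 ← R4 + 88/15·R3.
R5 ← R5 + 89/15·R3.
Swap R4 and R5.
R4 ← R4 / (383/66).
R1 ← R1 − 3/11·R4.
R2 ← R2 − 7/6·R4.
R3 ← R3 − 1/22·R4.
Row 5 reduces to 0 = -1/2, a contradiction. The system is inconsistent.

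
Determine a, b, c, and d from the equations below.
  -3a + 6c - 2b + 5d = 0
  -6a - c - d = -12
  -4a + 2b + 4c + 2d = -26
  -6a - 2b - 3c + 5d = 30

a = 2, b = -5, c = -4, d = 4

Row-reduce the augmented matrix:
R1 ← R1 / (-3).
R2 ← R2 + 6·R1.
R3 ← R3 + 4·R1.
R4 ← R4 + 6·R1.
R2 ← R2 / (4).
R1 ← R1 − 2/3·R2.
R3 ← R3 − 14/3·R2.
R4 ← R4 − 2·R2.
R3 ← R3 / (67/6).
R1 ← R1 − 1/6·R3.
R2 ← R2 + 13/4·R3.
R4 ← R4 + 17/2·R3.
R4 ← R4 / (450/67).
R1 ← R1 − 3/67·R4.
R2 ← R2 + 25/67·R4.
R3 ← R3 − 49/67·R4.
Reading off the reduced rows gives a = 2, b = -5, c = -4, d = 4.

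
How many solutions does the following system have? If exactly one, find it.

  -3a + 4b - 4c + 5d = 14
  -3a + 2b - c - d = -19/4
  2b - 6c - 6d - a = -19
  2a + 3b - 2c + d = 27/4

Row-reduce the augmented matrix:
R1 ← R1 / (-3).
R2 ← R2 + 3·R1.
R3 ← R3 + 1·R1.
R4 ← R4 − 2·R1.
R2 ← R2 / (-2).
R1 ← R1 + 4/3·R2.
R3 ← R3 − 2/3·R2.
R4 ← R4 − 17/3·R2.
R3 ← R3 / (-11/3).
R1 ← R1 + 2/3·R3.
R2 ← R2 + 3/2·R3.
R4 ← R4 − 23/6·R3.
R4 ← R4 / (-501/22).
R1 ← R1 − 45/11·R4.
R2 ← R2 − 153/22·R4.
R3 ← R3 − 29/11·R4.
Reading off the reduced rows gives a = 1, b = 3/4, c = 1/4, d = 3.

a = 1, b = 3/4, c = 1/4, d = 3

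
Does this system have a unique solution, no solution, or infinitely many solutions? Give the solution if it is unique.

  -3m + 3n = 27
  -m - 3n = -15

m = -3, n = 6

Row-reduce the augmented matrix:
R1 ← R1 / (-3).
R2 ← R2 + 1·R1.
R2 ← R2 / (-4).
R1 ← R1 + 1·R2.
Reading off the reduced rows gives m = -3, n = 6.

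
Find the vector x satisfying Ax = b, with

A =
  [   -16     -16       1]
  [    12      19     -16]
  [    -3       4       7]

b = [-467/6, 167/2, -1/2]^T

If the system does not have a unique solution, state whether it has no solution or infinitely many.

Row-reduce the augmented matrix:
R1 ← R1 / (-16).
R2 ← R2 − 12·R1.
R3 ← R3 + 3·R1.
R2 ← R2 / (7).
R1 ← R1 − 1·R2.
R3 ← R3 − 7·R2.
R3 ← R3 / (353/16).
R1 ← R1 − 237/112·R3.
R2 ← R2 + 61/28·R3.
Reading off the reduced rows gives x_1 = 7/3, x_2 = 5/2, x_3 = -1/2.

x_1 = 7/3, x_2 = 5/2, x_3 = -1/2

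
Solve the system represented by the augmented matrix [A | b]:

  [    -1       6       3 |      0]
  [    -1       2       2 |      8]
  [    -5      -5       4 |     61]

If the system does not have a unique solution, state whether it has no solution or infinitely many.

x_1 = -6, x_2 = -3, x_3 = 4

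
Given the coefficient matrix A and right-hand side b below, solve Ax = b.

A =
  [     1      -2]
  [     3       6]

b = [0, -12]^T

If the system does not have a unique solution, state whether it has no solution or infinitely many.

x_1 = -2, x_2 = -1

From equation 1: x_1 = 0 + 2·x_2.
Substitute into equation 2 and solve: x_2 = -1.
Then x_1 = -2.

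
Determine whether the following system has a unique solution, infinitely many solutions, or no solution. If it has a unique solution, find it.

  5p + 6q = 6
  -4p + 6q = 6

Row-reduce the augmented matrix:
R1 ← R1 / (5).
R2 ← R2 + 4·R1.
R2 ← R2 / (54/5).
R1 ← R1 − 6/5·R2.
Reading off the reduced rows gives p = 0, q = 1.

p = 0, q = 1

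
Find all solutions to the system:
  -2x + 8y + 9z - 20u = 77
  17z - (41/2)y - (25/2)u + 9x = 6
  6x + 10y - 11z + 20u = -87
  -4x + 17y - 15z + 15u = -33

Row-reduce:
R1 ← R1 / (-2).
R2 ← R2 − 9·R1.
R3 ← R3 − 6·R1.
R4 ← R4 + 4·R1.
R2 ← R2 / (31/2).
R1 ← R1 + 4·R2.
R3 ← R3 − 34·R2.
R4 ← R4 − 1·R2.
R3 ← R3 / (-3414/31).
R1 ← R1 − 641/62·R3.
R2 ← R2 − 115/31·R3.
R4 ← R4 + 1138/31·R3.
Rank is 3 with 4 unknowns, leaving u free.

infinitely many solutions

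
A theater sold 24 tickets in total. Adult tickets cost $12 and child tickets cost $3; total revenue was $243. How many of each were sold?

Let a = adult tickets, c = child tickets.
  a + c = 24
  12a + 3c = 243
From equation 1: a = 24 − c.
Substitute into equation 2 and solve: c = 5.
Then a = 19.

adult tickets: 19, child tickets: 5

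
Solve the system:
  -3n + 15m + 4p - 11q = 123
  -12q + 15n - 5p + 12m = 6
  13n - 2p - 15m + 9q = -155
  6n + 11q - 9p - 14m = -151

m = 2, n = -5, p = 3, q = -6

Row-reduce the augmented matrix:
R1 ← R1 / (15).
R2 ← R2 − 12·R1.
R3 ← R3 + 15·R1.
R4 ← R4 + 14·R1.
R2 ← R2 / (87/5).
R1 ← R1 + 1/5·R2.
R3 ← R3 − 10·R2.
R4 ← R4 − 16/5·R2.
R3 ← R3 / (584/87).
R1 ← R1 − 5/29·R3.
R2 ← R2 + 41/87·R3.
R4 ← R4 + 109/29·R3.
R4 ← R4 / (1079/876).
R1 ← R1 + 671/876·R4.
R2 ← R2 + 57/292·R4.
R3 ← R3 + 7/292·R4.
Reading off the reduced rows gives m = 2, n = -5, p = 3, q = -6.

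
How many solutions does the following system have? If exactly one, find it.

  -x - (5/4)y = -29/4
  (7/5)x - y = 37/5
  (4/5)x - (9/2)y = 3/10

x = 6, y = 1

Row-reduce the augmented matrix:
R1 ← R1 / (-1).
R2 ← R2 − 7/5·R1.
R3 ← R3 − 4/5·R1.
R2 ← R2 / (-11/4).
R1 ← R1 − 5/4·R2.
R3 ← R3 + 11/2·R2.
R3 reduces to 0 = 0, so the extra equation is consistent.
Reading off the reduced rows gives x = 6, y = 1.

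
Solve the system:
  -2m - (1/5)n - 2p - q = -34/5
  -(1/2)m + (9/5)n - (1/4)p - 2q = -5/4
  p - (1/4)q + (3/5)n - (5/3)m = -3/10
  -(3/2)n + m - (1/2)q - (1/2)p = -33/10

m = 6/5, n = 2, p = 1, q = 2

Row-reduce the augmented matrix:
R1 ← R1 / (-2).
R2 ← R2 + 1/2·R1.
R3 ← R3 + 5/3·R1.
R4 ← R4 − 1·R1.
R2 ← R2 / (37/20).
R1 ← R1 − 1/10·R2.
R3 ← R3 − 23/30·R2.
R4 ← R4 + 8/5·R2.
R3 ← R3 / (569/222).
R1 ← R1 − 73/74·R3.
R2 ← R2 − 5/37·R3.
R4 ← R4 + 95/74·R3.
R4 ← R4 / (-4229/2276).
R1 ← R1 − 207/2276·R4.
R2 ← R2 + 1155/1138·R4.
R3 ← R3 − 581/1138·R4.
Reading off the reduced rows gives m = 6/5, n = 2, p = 1, q = 2.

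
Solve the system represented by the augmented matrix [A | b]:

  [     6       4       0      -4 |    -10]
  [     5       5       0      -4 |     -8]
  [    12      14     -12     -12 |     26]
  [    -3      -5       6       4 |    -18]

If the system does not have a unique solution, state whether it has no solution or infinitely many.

infinitely many solutions

Row-reduce:
R1 ← R1 / (6).
R2 ← R2 − 5·R1.
R3 ← R3 − 12·R1.
R4 ← R4 + 3·R1.
R2 ← R2 / (5/3).
R1 ← R1 − 2/3·R2.
R3 ← R3 − 6·R2.
R4 ← R4 + 3·R2.
R3 ← R3 / (-12).
R4 ← R4 − 6·R3.
Rank is 3 with 4 unknowns, leaving x_4 free.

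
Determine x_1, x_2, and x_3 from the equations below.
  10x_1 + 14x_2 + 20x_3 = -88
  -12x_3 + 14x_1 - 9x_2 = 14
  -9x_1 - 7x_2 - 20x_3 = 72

Row-reduce the augmented matrix:
R1 ← R1 / (10).
R2 ← R2 − 14·R1.
R3 ← R3 + 9·R1.
R2 ← R2 / (-143/5).
R1 ← R1 − 7/5·R2.
R3 ← R3 − 28/5·R2.
R3 ← R3 / (-1406/143).
R1 ← R1 − 6/143·R3.
R2 ← R2 − 200/143·R3.
Reading off the reduced rows gives x_1 = -2, x_2 = -2, x_3 = -2.

x_1 = -2, x_2 = -2, x_3 = -2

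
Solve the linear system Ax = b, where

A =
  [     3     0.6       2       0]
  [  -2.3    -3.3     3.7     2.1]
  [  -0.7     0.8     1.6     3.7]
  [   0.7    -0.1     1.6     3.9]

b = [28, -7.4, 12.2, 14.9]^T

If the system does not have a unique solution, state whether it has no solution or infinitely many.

x_1 = 5, x_2 = 5, x_3 = 5, x_4 = 1

Row-reduce the augmented matrix:
R1 ← R1 / (3).
R2 ← R2 + 23/10·R1.
R3 ← R3 + 7/10·R1.
R4 ← R4 − 7/10·R1.
R2 ← R2 / (-71/25).
R1 ← R1 − 1/5·R2.
R3 ← R3 − 47/50·R2.
R4 ← R4 + 6/25·R2.
R3 ← R3 / (16183/4260).
R1 ← R1 − 147/142·R3.
R2 ← R2 + 785/426·R3.
R4 ← R4 − 736/1065·R3.
R4 ← R4 / (473027/161830).
R1 ← R1 + 16989/16183·R4.
R2 ← R2 − 22535/16183·R4.
R3 ← R3 − 18723/16183·R4.
Reading off the reduced rows gives x_1 = 5, x_2 = 5, x_3 = 5, x_4 = 1.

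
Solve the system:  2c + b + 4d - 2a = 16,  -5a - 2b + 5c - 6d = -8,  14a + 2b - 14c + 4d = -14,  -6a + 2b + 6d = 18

no solution

Row-reduce:
R1 ← R1 / (-2).
R2 ← R2 + 5·R1.
R3 ← R3 − 14·R1.
R4 ← R4 + 6·R1.
R2 ← R2 / (-9/2).
R1 ← R1 + 1/2·R2.
R3 ← R3 − 9·R2.
R4 ← R4 + 1·R2.
Swap R3 and R4.
R3 ← R3 / (-6).
R1 ← R1 + 1·R3.
Row 4 reduces to 0 = 2, a contradiction. The system is inconsistent.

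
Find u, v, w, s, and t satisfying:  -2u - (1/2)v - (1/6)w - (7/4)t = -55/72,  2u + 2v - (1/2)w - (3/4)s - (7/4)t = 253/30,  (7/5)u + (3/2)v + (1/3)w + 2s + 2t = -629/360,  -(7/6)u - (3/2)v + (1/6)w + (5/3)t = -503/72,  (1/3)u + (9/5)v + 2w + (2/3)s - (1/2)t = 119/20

Row-reduce the augmented matrix:
R1 ← R1 / (-2).
R2 ← R2 − 2·R1.
R3 ← R3 − 7/5·R1.
R4 ← R4 + 7/6·R1.
R5 ← R5 − 1/3·R1.
R2 ← R2 / (3/2).
R1 ← R1 − 1/4·R2.
R3 ← R3 − 23/20·R2.
R4 ← R4 + 29/24·R2.
R5 ← R5 − 103/60·R2.
R3 ← R3 / (131/180).
R1 ← R1 − 7/36·R3.
R2 ← R2 + 4/9·R3.
R4 ← R4 + 59/216·R3.
R5 ← R5 − 1477/540·R3.
R4 ← R4 / (1139/3144).
R1 ← R1 + 295/524·R4.
R2 ← R2 − 281/262·R4.
R3 ← R3 − 927/262·R4.
R5 ← R5 + 64079/7860·R4.
R5 ← R5 / (281158/17085).
R1 ← R1 − 5345/2278·R5.
R2 ← R2 + 4184/1139·R5.
R3 ← R3 + 15117/2278·R5.
R4 ← R4 − 3666/1139·R5.
Reading off the reduced rows gives u = 3, v = -3/4, w = 7/3, s = 1/5, t = -3.

u = 3, v = -3/4, w = 7/3, s = 1/5, t = -3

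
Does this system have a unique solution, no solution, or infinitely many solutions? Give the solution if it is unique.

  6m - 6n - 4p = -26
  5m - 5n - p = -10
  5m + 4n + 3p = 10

Row-reduce the augmented matrix:
R1 ← R1 / (6).
R2 ← R2 − 5·R1.
R3 ← R3 − 5·R1.
Swap R2 and R3.
R2 ← R2 / (9).
R1 ← R1 + 1·R2.
R3 ← R3 / (7/3).
R1 ← R1 − 1/27·R3.
R2 ← R2 − 19/27·R3.
Reading off the reduced rows gives m = -1, n = 0, p = 5.

m = -1, n = 0, p = 5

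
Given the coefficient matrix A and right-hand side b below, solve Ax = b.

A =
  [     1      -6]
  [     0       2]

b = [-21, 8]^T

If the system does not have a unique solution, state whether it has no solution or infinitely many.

x_1 = 3, x_2 = 4

Row-reduce the augmented matrix:
R2 ← R2 / (2).
R1 ← R1 + 6·R2.
Reading off the reduced rows gives x_1 = 3, x_2 = 4.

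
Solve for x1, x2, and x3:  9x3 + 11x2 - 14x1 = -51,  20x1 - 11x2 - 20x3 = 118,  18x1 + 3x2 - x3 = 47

Row-reduce the augmented matrix:
R1 ← R1 / (-14).
R2 ← R2 − 20·R1.
R3 ← R3 − 18·R1.
R2 ← R2 / (33/7).
R1 ← R1 + 11/14·R2.
R3 ← R3 − 120/7·R2.
R3 ← R3 / (402/11).
R1 ← R1 + 11/6·R3.
R2 ← R2 + 50/33·R3.
Reading off the reduced rows gives x1 = 2, x2 = 2, x3 = -5.

x1 = 2, x2 = 2, x3 = -5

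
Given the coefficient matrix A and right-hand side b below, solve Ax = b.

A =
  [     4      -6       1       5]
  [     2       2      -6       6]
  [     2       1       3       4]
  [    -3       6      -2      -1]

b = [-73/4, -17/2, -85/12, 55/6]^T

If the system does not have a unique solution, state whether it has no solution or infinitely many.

x_1 = 4/3, x_2 = 5/3, x_3 = -1/4, x_4 = -8/3

Row-reduce the augmented matrix:
R1 ← R1 / (4).
R2 ← R2 − 2·R1.
R3 ← R3 − 2·R1.
R4 ← R4 + 3·R1.
R2 ← R2 / (5).
R1 ← R1 + 3/2·R2.
R3 ← R3 − 4·R2.
R4 ← R4 − 3/2·R2.
R3 ← R3 / (77/10).
R1 ← R1 + 17/10·R3.
R2 ← R2 + 13/10·R3.
R4 ← R4 − 7/10·R3.
R4 ← R4 / (20/11).
R1 ← R1 − 155/77·R4.
R2 ← R2 − 37/77·R4.
R3 ← R3 + 13/77·R4.
Reading off the reduced rows gives x_1 = 4/3, x_2 = 5/3, x_3 = -1/4, x_4 = -8/3.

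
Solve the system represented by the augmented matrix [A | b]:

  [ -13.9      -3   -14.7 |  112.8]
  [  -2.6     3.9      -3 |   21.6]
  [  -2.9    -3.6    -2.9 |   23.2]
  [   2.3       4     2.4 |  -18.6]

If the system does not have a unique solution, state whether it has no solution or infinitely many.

x_1 = -6, x_2 = 0, x_3 = -2

Row-reduce the augmented matrix:
R1 ← R1 / (-139/10).
R2 ← R2 + 13/5·R1.
R3 ← R3 + 29/10·R1.
R4 ← R4 − 23/10·R1.
R2 ← R2 / (6201/1390).
R1 ← R1 − 30/139·R2.
R3 ← R3 + 2067/695·R2.
R4 ← R4 − 487/139·R2.
Swap R3 and R4.
R3 ← R3 / (679/4134).
R1 ← R1 − 737/689·R3.
R2 ← R2 + 116/2067·R3.
R4 reduces to 0 = 0, so the extra equation is consistent.
Reading off the reduced rows gives x_1 = -6, x_2 = 0, x_3 = -2.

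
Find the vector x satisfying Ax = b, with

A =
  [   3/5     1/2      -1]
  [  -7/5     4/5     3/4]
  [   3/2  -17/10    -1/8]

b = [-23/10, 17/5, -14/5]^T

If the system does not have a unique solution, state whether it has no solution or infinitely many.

Row-reduce:
R1 ← R1 / (3/5).
R2 ← R2 + 7/5·R1.
R3 ← R3 − 3/2·R1.
R2 ← R2 / (59/30).
R1 ← R1 − 5/6·R2.
R3 ← R3 + 59/20·R2.
Rank is 2 with 3 unknowns, leaving x_3 free.

infinitely many solutions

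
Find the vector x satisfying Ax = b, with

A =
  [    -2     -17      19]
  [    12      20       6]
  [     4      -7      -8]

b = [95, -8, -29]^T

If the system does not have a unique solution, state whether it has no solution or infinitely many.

x_1 = -1, x_2 = -1, x_3 = 4

Row-reduce the augmented matrix:
R1 ← R1 / (-2).
R2 ← R2 − 12·R1.
R3 ← R3 − 4·R1.
R2 ← R2 / (-82).
R1 ← R1 − 17/2·R2.
R3 ← R3 + 41·R2.
R3 ← R3 / (-30).
R1 ← R1 − 241/82·R3.
R2 ← R2 + 60/41·R3.
Reading off the reduced rows gives x_1 = -1, x_2 = -1, x_3 = 4.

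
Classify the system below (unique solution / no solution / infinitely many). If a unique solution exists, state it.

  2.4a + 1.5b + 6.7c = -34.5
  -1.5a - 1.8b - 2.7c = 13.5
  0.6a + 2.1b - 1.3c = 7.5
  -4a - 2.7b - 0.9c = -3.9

Row-reduce the augmented matrix:
R1 ← R1 / (12/5).
R2 ← R2 + 3/2·R1.
R3 ← R3 − 3/5·R1.
R4 ← R4 + 4·R1.
R2 ← R2 / (-69/80).
R1 ← R1 − 5/8·R2.
R3 ← R3 − 69/40·R2.
R4 ← R4 + 1/5·R2.
Swap R3 and R4.
R3 ← R3 / (1141/115).
R1 ← R1 − 89/23·R3.
R2 ← R2 + 119/69·R3.
R4 reduces to 0 = 0, so the extra equation is consistent.
Reading off the reduced rows gives a = 3, b = -1, c = -6.

a = 3, b = -1, c = -6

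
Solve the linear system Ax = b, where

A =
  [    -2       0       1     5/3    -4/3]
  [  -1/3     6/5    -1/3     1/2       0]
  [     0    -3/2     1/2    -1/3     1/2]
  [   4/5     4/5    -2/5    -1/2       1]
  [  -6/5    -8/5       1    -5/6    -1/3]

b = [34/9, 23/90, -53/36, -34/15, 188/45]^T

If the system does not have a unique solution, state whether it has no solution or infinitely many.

Row-reduce the augmented matrix:
R1 ← R1 / (-2).
R2 ← R2 + 1/3·R1.
R4 ← R4 − 4/5·R1.
R5 ← R5 + 6/5·R1.
R2 ← R2 / (6/5).
R3 ← R3 + 3/2·R2.
R4 ← R4 − 4/5·R2.
R5 ← R5 + 8/5·R2.
R3 ← R3 / (-1/8).
R1 ← R1 + 1/2·R3.
R2 ← R2 + 5/12·R3.
R4 ← R4 − 1/3·R3.
R5 ← R5 + 4/15·R3.
R4 ← R4 / (-7/54).
R1 ← R1 + 11/18·R4.
R2 ← R2 − 10/27·R4.
R3 ← R3 − 4/9·R4.
R5 ← R5 + 383/270·R4.
R5 ← R5 / (-14216/525).
R1 ← R1 + 1441/105·R5.
R2 ← R2 − 31/7·R5.
R3 ← R3 − 208/105·R5.
R4 ← R4 + 646/35·R5.
Reading off the reduced rows gives x_1 = -5/3, x_2 = 1, x_3 = 1, x_4 = -7/3, x_5 = -5/2.

x_1 = -5/3, x_2 = 1, x_3 = 1, x_4 = -7/3, x_5 = -5/2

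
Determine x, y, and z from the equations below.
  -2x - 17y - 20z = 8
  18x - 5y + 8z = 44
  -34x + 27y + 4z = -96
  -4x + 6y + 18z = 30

x = 0, y = -4, z = 3

Row-reduce the augmented matrix:
R1 ← R1 / (-2).
R2 ← R2 − 18·R1.
R3 ← R3 + 34·R1.
R4 ← R4 + 4·R1.
R2 ← R2 / (-158).
R1 ← R1 − 17/2·R2.
R3 ← R3 − 316·R2.
R4 ← R4 − 40·R2.
Swap R3 and R4.
R3 ← R3 / (1142/79).
R1 ← R1 − 59/79·R3.
R2 ← R2 − 86/79·R3.
R4 reduces to 0 = 0, so the extra equation is consistent.
Reading off the reduced rows gives x = 0, y = -4, z = 3.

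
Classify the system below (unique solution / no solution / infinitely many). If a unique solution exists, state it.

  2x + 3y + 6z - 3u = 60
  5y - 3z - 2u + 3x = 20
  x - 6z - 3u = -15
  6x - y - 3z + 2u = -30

Row-reduce the augmented matrix:
R1 ← R1 / (2).
R2 ← R2 − 3·R1.
R3 ← R3 − 1·R1.
R4 ← R4 − 6·R1.
R2 ← R2 / (1/2).
R1 ← R1 − 3/2·R2.
R3 ← R3 + 3/2·R2.
R4 ← R4 + 10·R2.
R3 ← R3 / (-45).
R1 ← R1 − 39·R3.
R2 ← R2 + 24·R3.
R4 ← R4 + 261·R3.
R4 ← R4 / (131/5).
R1 ← R1 + 19/5·R4.
R2 ← R2 − 9/5·R4.
R3 ← R3 + 2/15·R4.
Reading off the reduced rows gives x = 0, y = 5, z = 5, u = -5.

x = 0, y = 5, z = 5, u = -5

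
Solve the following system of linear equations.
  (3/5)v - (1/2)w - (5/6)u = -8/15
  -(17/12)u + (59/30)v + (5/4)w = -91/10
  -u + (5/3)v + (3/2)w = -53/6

infinitely many solutions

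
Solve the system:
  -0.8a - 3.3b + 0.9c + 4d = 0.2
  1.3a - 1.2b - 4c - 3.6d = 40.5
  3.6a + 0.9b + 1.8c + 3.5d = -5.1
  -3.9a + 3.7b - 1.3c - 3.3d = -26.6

Row-reduce the augmented matrix:
R1 ← R1 / (-4/5).
R2 ← R2 − 13/10·R1.
R3 ← R3 − 18/5·R1.
R4 ← R4 + 39/10·R1.
R2 ← R2 / (-105/16).
R1 ← R1 − 33/8·R2.
R3 ← R3 + 279/20·R2.
R4 ← R4 − 1583/80·R2.
R3 ← R3 / (2811/250).
R1 ← R1 + 68/25·R3.
R2 ← R2 − 29/75·R3.
R4 ← R4 + 5002/375·R3.
R4 ← R4 / (2441809/590310).
R1 ← R1 − 10480/19677·R4.
R2 ← R2 + 57217/59031·R4.
R3 ← R3 − 26837/19677·R4.
Reading off the reduced rows gives a = 5, b = -6, c = -4, d = -3.

a = 5, b = -6, c = -4, d = -3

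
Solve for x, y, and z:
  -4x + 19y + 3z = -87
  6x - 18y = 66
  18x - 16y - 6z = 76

Row-reduce the augmented matrix:
R1 ← R1 / (-4).
R2 ← R2 − 6·R1.
R3 ← R3 − 18·R1.
R2 ← R2 / (21/2).
R1 ← R1 + 19/4·R2.
R3 ← R3 − 139/2·R2.
R3 ← R3 / (-156/7).
R1 ← R1 − 9/7·R3.
R2 ← R2 − 3/7·R3.
Reading off the reduced rows gives x = -1, y = -4, z = -5.

x = -1, y = -4, z = -5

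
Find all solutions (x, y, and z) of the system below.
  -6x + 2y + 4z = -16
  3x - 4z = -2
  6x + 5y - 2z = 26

Row-reduce the augmented matrix:
R1 ← R1 / (-6).
R2 ← R2 − 3·R1.
R3 ← R3 − 6·R1.
R1 ← R1 + 1/3·R2.
R3 ← R3 − 7·R2.
R3 ← R3 / (16).
R1 ← R1 + 4/3·R3.
R2 ← R2 + 2·R3.
Reading off the reduced rows gives x = 6, y = 0, z = 5.

x = 6, y = 0, z = 5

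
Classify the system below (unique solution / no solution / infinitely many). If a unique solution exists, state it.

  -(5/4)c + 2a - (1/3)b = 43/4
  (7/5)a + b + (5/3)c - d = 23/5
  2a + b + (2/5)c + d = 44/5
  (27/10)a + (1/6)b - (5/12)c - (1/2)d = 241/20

no solution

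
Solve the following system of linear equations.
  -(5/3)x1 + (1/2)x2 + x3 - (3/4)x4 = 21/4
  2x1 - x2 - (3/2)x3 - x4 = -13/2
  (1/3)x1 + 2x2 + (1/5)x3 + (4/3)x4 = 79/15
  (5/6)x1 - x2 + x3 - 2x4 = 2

Row-reduce the augmented matrix:
R1 ← R1 / (-5/3).
R2 ← R2 − 2·R1.
R3 ← R3 − 1/3·R1.
R4 ← R4 − 5/6·R1.
R2 ← R2 / (-2/5).
R1 ← R1 + 3/10·R2.
R3 ← R3 − 21/10·R2.
R4 ← R4 + 3/4·R2.
R3 ← R3 / (-47/40).
R1 ← R1 + 3/8·R3.
R2 ← R2 − 3/4·R3.
R4 ← R4 − 33/16·R3.
R4 ← R4 / (-1339/94).
R1 ← R1 − 220/47·R4.
R2 ← R2 + 81/94·R4.
R3 ← R3 − 1055/141·R4.
Reading off the reduced rows gives x1 = 0, x2 = 3, x3 = 3, x4 = -1.

x1 = 0, x2 = 3, x3 = 3, x4 = -1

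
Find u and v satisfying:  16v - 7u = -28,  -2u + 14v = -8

u = 4, v = 0

Row-reduce the augmented matrix:
R1 ← R1 / (-7).
R2 ← R2 + 2·R1.
R2 ← R2 / (66/7).
R1 ← R1 + 16/7·R2.
Reading off the reduced rows gives u = 4, v = 0.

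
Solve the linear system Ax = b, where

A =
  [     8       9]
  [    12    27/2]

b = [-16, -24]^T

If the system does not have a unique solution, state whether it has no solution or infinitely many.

infinitely many solutions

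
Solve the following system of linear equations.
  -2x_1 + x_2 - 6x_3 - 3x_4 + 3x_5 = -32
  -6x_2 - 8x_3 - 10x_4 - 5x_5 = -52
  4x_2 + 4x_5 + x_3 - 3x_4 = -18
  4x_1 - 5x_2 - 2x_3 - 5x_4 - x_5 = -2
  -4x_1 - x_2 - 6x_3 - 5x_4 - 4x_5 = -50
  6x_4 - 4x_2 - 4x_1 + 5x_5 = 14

x_1 = 5, x_2 = -1, x_3 = 1, x_4 = 5, x_5 = 0

Row-reduce the augmented matrix:
R1 ← R1 / (-2).
R4 ← R4 − 4·R1.
R5 ← R5 + 4·R1.
R6 ← R6 + 4·R1.
R2 ← R2 / (-6).
R1 ← R1 + 1/2·R2.
R3 ← R3 − 4·R2.
R4 ← R4 + 3·R2.
R5 ← R5 + 3·R2.
R6 ← R6 + 6·R2.
R3 ← R3 / (-13/3).
R1 ← R1 − 11/3·R3.
R2 ← R2 − 4/3·R3.
R4 ← R4 + 10·R3.
R5 ← R5 − 10·R3.
R6 ← R6 − 20·R3.
R4 ← R4 / (212/13).
R1 ← R1 + 76/13·R4.
R2 ← R2 + 17/13·R4.
R3 ← R3 − 29/13·R4.
R5 ← R5 + 212/13·R4.
R6 ← R6 + 294/13·R4.
Swap R5 and R6.
R5 ← R5 / (3253/212).
R1 ← R1 − 343/212·R5.
R2 ← R2 − 643/424·R5.
R3 ← R3 + 411/424·R5.
R4 ← R4 − 155/424·R5.
R6 reduces to 0 = 0, so the extra equation is consistent.
Reading off the reduced rows gives x_1 = 5, x_2 = -1, x_3 = 1, x_4 = 5, x_5 = 0.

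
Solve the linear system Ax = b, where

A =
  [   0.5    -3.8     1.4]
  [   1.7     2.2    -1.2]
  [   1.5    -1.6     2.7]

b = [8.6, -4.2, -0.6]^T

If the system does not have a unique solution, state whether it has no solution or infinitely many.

x_1 = 0, x_2 = -3, x_3 = -2

Row-reduce the augmented matrix:
R1 ← R1 / (1/2).
R2 ← R2 − 17/10·R1.
R3 ← R3 − 3/2·R1.
R2 ← R2 / (378/25).
R1 ← R1 + 38/5·R2.
R3 ← R3 − 49/5·R2.
R3 ← R3 / (319/135).
R1 ← R1 + 37/189·R3.
R2 ← R2 + 149/378·R3.
Reading off the reduced rows gives x_1 = 0, x_2 = -3, x_3 = -2.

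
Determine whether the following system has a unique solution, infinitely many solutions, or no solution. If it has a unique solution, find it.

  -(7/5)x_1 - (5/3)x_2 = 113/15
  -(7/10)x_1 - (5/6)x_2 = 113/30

Row-reduce:
R1 ← R1 / (-7/5).
R2 ← R2 + 7/10·R1.
Rank is 1 with 2 unknowns, leaving x_2 free.

infinitely many solutions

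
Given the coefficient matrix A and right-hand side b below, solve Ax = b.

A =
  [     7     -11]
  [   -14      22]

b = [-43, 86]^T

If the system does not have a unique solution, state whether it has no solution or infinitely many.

infinitely many solutions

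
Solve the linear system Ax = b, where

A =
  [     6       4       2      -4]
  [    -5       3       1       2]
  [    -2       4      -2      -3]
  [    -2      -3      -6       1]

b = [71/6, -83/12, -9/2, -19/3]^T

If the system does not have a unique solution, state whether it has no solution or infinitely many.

x_1 = 2, x_2 = 1/2, x_3 = 1/4, x_4 = 2/3

Row-reduce the augmented matrix:
R1 ← R1 / (6).
R2 ← R2 + 5·R1.
R3 ← R3 + 2·R1.
R4 ← R4 + 2·R1.
R2 ← R2 / (19/3).
R1 ← R1 − 2/3·R2.
R3 ← R3 − 16/3·R2.
R4 ← R4 + 5/3·R2.
R3 ← R3 / (-68/19).
R1 ← R1 − 1/19·R3.
R2 ← R2 − 8/19·R3.
R4 ← R4 + 88/19·R3.
R4 ← R4 / (59/17).
R1 ← R1 + 39/68·R4.
R2 ← R2 + 10/17·R4.
R3 ← R3 − 61/68·R4.
Reading off the reduced rows gives x_1 = 2, x_2 = 1/2, x_3 = 1/4, x_4 = 2/3.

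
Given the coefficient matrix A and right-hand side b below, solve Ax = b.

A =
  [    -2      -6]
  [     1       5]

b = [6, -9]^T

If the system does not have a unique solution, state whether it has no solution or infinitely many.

x_1 = 6, x_2 = -3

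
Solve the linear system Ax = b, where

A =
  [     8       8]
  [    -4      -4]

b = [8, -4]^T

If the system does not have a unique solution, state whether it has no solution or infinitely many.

Row-reduce:
R1 ← R1 / (8).
R2 ← R2 + 4·R1.
Rank is 1 with 2 unknowns, leaving x_2 free.

infinitely many solutions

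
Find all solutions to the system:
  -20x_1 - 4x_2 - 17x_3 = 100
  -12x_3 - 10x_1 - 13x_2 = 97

Row-reduce:
R1 ← R1 / (-20).
R2 ← R2 + 10·R1.
R2 ← R2 / (-11).
R1 ← R1 − 1/5·R2.
Rank is 2 with 3 unknowns, leaving x_3 free.

infinitely many solutions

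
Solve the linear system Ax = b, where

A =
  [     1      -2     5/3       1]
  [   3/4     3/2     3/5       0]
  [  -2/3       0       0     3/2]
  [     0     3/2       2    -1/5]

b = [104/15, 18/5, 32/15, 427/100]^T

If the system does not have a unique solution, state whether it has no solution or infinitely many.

x_1 = 11/5, x_2 = 1/2, x_3 = 2, x_4 = 12/5

Row-reduce the augmented matrix:
R2 ← R2 − 3/4·R1.
R3 ← R3 + 2/3·R1.
R2 ← R2 / (3).
R1 ← R1 + 2·R2.
R3 ← R3 + 4/3·R2.
R4 ← R4 − 3/2·R2.
R3 ← R3 / (37/45).
R1 ← R1 − 37/30·R3.
R2 ← R2 + 13/60·R3.
R4 ← R4 − 93/40·R3.
R4 ← R4 / (-14827/2960).
R1 ← R1 + 9/4·R4.
R2 ← R2 − 69/296·R4.
R3 ← R3 − 165/74·R4.
Reading off the reduced rows gives x_1 = 11/5, x_2 = 1/2, x_3 = 2, x_4 = 12/5.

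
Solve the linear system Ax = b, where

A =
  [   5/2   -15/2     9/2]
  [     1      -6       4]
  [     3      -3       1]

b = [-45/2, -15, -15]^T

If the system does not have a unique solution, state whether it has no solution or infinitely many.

Row-reduce:
R1 ← R1 / (5/2).
R2 ← R2 − 1·R1.
R3 ← R3 − 3·R1.
R2 ← R2 / (-3).
R1 ← R1 + 3·R2.
R3 ← R3 − 6·R2.
Rank is 2 with 3 unknowns, leaving x_3 free.

infinitely many solutions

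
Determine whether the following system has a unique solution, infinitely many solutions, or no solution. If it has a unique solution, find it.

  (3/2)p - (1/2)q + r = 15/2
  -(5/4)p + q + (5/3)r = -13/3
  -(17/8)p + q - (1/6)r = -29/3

infinitely many solutions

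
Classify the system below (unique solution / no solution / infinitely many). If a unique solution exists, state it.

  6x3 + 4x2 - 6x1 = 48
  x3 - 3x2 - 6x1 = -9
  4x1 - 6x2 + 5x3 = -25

x1 = -1, x2 = 6, x3 = 3

Row-reduce the augmented matrix:
R1 ← R1 / (-6).
R2 ← R2 + 6·R1.
R3 ← R3 − 4·R1.
R2 ← R2 / (-7).
R1 ← R1 + 2/3·R2.
R3 ← R3 + 10/3·R2.
R3 ← R3 / (239/21).
R1 ← R1 + 11/21·R3.
R2 ← R2 − 5/7·R3.
Reading off the reduced rows gives x1 = -1, x2 = 6, x3 = 3.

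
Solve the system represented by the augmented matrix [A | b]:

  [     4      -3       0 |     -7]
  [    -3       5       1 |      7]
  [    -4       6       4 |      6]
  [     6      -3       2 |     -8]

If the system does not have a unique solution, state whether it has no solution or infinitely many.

Row-reduce:
R1 ← R1 / (4).
R2 ← R2 + 3·R1.
R3 ← R3 + 4·R1.
R4 ← R4 − 6·R1.
R2 ← R2 / (11/4).
R1 ← R1 + 3/4·R2.
R3 ← R3 − 3·R2.
R4 ← R4 − 3/2·R2.
R3 ← R3 / (32/11).
R1 ← R1 − 3/11·R3.
R2 ← R2 − 4/11·R3.
R4 ← R4 − 16/11·R3.
Row 4 reduces to 0 = 3, a contradiction. The system is inconsistent.

no solution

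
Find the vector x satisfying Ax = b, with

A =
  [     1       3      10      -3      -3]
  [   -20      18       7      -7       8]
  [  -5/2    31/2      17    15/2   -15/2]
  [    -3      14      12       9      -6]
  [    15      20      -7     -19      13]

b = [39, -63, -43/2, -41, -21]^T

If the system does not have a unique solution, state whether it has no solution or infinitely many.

infinitely many solutions

Row-reduce:
R2 ← R2 + 20·R1.
R3 ← R3 + 5/2·R1.
R4 ← R4 + 3·R1.
R5 ← R5 − 15·R1.
R2 ← R2 / (78).
R1 ← R1 − 3·R2.
R3 ← R3 − 23·R2.
R4 ← R4 − 23·R2.
R5 ← R5 + 25·R2.
R3 ← R3 / (-495/26).
R1 ← R1 − 53/26·R3.
R2 ← R2 − 69/26·R3.
R4 ← R4 + 495/26·R3.
R5 ← R5 + 2357/26·R3.
Swap R4 and R5.
R4 ← R4 / (-132977/1485).
R1 ← R1 − 2513/1485·R4.
R2 ← R2 − 938/495·R4.
R3 ← R3 + 1541/1485·R4.
Rank is 4 with 5 unknowns, leaving x_5 free.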